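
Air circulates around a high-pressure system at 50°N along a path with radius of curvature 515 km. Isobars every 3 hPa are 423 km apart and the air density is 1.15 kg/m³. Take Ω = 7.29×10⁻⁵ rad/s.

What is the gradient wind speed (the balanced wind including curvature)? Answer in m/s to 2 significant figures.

6.2 m/s

Coriolis parameter at 50°N:
f = 2Ω sin φ = 2 × 7.29×10⁻⁵ × sin 50° = 1.12×10⁻⁴ s⁻¹
Pressure gradient: |∂P/∂n| = 300 Pa / 423000 m = 7.09×10⁻⁴ Pa/m
Geostrophic speed: V_g = |∂P/∂n|/(fρ) = 7.09×10⁻⁴/(1.12×10⁻⁴ × 1.15) = 5.52 m/s
Around a high, pressure-gradient force acts outward with centrifugal, so Coriolis balances both:
fV = (1/ρ)|∂P/∂n| + V²/R  →  V² − fR·V + fR·V_g = 0
With fR = 1.12×10⁻⁴ × 515×10³ m = 57.5 m/s:
V = [fR − √((fR)² − 4 fR V_g)]/2 = [57.5 − √(57.5² − 4×57.5×5.52)]/2 = 6.19 m/s
Supergeostrophic (V > V_g = 5.52 m/s), as expected around a high.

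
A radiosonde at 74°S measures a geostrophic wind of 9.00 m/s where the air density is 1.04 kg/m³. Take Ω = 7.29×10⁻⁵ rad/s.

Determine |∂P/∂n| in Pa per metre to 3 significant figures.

Coriolis parameter at 74°S:
f = 2Ω sin φ = 2 × 7.29×10⁻⁵ × sin 74° = 1.40×10⁻⁴ s⁻¹
Geostrophic balance rearranged: |∂P/∂n| = f ρ V_g
|∂P/∂n| = 1.40×10⁻⁴ × 1.04 × 9.00 = 1.31×10⁻³ Pa/m

1.31×10⁻³ Pa/m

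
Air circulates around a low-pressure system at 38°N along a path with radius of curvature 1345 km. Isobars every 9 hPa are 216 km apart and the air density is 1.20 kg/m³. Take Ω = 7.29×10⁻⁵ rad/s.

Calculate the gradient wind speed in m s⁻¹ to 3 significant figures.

30.8 m s⁻¹

Coriolis parameter at 38°N:
f = 2Ω sin φ = 2 × 7.29×10⁻⁵ × sin 38° = 8.98×10⁻⁵ s⁻¹
Pressure gradient: |∂P/∂n| = 900 Pa / 216000 m = 4.17×10⁻³ Pa/m
Geostrophic speed: V_g = |∂P/∂n|/(fρ) = 4.17×10⁻³/(8.98×10⁻⁵ × 1.20) = 38.7 m/s
Around a low, centrifugal force acts outward with Coriolis, so pressure-gradient force balances both:
(1/ρ)|∂P/∂n| = fV + V²/R  →  V² + fR·V − fR·V_g = 0
With fR = 8.98×10⁻⁵ × 1345×10³ m = 121 m/s:
V = [−fR + √((fR)² + 4 fR V_g)]/2 = [−121 + √(121² + 4×121×38.7)]/2 = 30.8 m/s
Subgeostrophic (V < V_g = 38.7 m/s), as expected around a low.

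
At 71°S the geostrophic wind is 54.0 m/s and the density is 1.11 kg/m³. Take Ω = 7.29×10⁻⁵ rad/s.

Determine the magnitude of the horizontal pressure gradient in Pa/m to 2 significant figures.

Coriolis parameter at 71°S:
f = 2Ω sin φ = 2 × 7.29×10⁻⁵ × sin 71° = 1.38×10⁻⁴ s⁻¹
Geostrophic balance rearranged: |∂P/∂n| = f ρ V_g
|∂P/∂n| = 1.38×10⁻⁴ × 1.11 × 54.0 = 8.26×10⁻³ Pa/m

8.3×10⁻³ Pa/m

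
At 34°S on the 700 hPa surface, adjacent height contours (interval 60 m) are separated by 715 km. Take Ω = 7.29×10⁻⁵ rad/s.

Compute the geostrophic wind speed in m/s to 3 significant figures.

Coriolis parameter at 34°S:
f = 2Ω sin φ = 2 × 7.29×10⁻⁵ × sin 34° = 8.15×10⁻⁵ s⁻¹
Height gradient: |∂Z/∂n| = 60 m / 715000 m = 8.39×10⁻⁵
On a pressure surface, geostrophic balance gives V_g = (g/f)|∂Z/∂n|:
V_g = 9.81 × 8.39×10⁻⁵ / 8.15×10⁻⁵ = 10.1 m/s

10.1 m/s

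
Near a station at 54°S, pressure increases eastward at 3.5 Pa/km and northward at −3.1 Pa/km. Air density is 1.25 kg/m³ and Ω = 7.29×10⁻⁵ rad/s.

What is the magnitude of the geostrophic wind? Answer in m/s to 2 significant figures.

Coriolis parameter at 54°S:
f = 2Ω sin φ = 2 × 7.29×10⁻⁵ × sin 54° = 1.18×10⁻⁴ s⁻¹
In the Southern Hemisphere f is negative: f = −1.18×10⁻⁴ s⁻¹.
Component geostrophic relations (x east, y north):
u_g = −(1/(fρ)) ∂P/∂y,  v_g = (1/(fρ)) ∂P/∂x
u_g = −(−3.1×10⁻³)/(−1.18×10⁻⁴ × 1.25) = −21.0 m/s;  v_g = (3.5×10⁻³)/(−1.18×10⁻⁴ × 1.25) = −23.7 m/s
|V_g| = √(u_g² + v_g²) = 31.7 m/s

32 m/s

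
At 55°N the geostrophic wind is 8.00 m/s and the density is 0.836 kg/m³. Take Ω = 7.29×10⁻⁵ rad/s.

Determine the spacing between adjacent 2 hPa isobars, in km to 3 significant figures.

250 km

Coriolis parameter at 55°N:
f = 2Ω sin φ = 2 × 7.29×10⁻⁵ × sin 55° = 1.19×10⁻⁴ s⁻¹
Geostrophic balance rearranged: |∂P/∂n| = f ρ V_g
|∂P/∂n| = 1.19×10⁻⁴ × 0.836 × 8.00 = 7.99×10⁻⁴ Pa/m
Isobar spacing: Δn = ΔP/|∂P/∂n| = 200 Pa / 7.99×10⁻⁴ Pa/m = 250387 m ≈ 250 km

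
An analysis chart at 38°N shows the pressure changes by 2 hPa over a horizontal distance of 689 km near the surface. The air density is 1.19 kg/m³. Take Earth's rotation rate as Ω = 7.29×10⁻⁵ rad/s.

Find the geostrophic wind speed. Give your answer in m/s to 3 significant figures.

2.72 m/s

Coriolis parameter at 38°N:
f = 2Ω sin φ = 2 × 7.29×10⁻⁵ × sin 38° = 8.98×10⁻⁵ s⁻¹
Pressure gradient: |∂P/∂n| = 200 Pa / 689000 m = 2.90×10⁻⁴ Pa/m
Geostrophic balance (pressure-gradient force = Coriolis force):
V_g = (1/(fρ)) |∂P/∂n| = 2.90×10⁻⁴ / (8.98×10⁻⁵ × 1.19) = 2.72 m/s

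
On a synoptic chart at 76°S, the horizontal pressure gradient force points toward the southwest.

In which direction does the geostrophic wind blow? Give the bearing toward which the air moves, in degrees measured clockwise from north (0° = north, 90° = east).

135°

The pressure-gradient force points toward the southwest (bearing 225°).
Geostrophic balance: in the Southern Hemisphere the Coriolis force deflects motion to the left, so the geostrophic wind blows 90° to the left of the pressure-gradient force (low pressure on the right).
Rotating 225° by 90° counterclockwise gives 135° — the wind blows toward the southeast.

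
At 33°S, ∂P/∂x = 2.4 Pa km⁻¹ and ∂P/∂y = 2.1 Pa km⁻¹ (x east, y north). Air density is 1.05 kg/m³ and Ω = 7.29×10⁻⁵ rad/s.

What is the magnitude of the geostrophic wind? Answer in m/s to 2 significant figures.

Coriolis parameter at 33°S:
f = 2Ω sin φ = 2 × 7.29×10⁻⁵ × sin 33° = 7.94×10⁻⁵ s⁻¹
In the Southern Hemisphere f is negative: f = −7.94×10⁻⁵ s⁻¹.
Component geostrophic relations (x east, y north):
u_g = −(1/(fρ)) ∂P/∂y,  v_g = (1/(fρ)) ∂P/∂x
u_g = −(2.1×10⁻³)/(−7.94×10⁻⁵ × 1.05) = 25.2 m/s;  v_g = (2.4×10⁻³)/(−7.94×10⁻⁵ × 1.05) = −28.8 m/s
|V_g| = √(u_g² + v_g²) = 38.2 m/s

38 m/s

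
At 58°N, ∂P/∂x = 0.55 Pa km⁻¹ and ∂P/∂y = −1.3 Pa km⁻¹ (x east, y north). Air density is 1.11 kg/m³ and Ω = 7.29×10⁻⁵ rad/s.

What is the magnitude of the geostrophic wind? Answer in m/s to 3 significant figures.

10.3 m/s

Coriolis parameter at 58°N:
f = 2Ω sin φ = 2 × 7.29×10⁻⁵ × sin 58° = 1.24×10⁻⁴ s⁻¹
Component geostrophic relations (x east, y north):
u_g = −(1/(fρ)) ∂P/∂y,  v_g = (1/(fρ)) ∂P/∂x
u_g = −(−1.3×10⁻³)/(1.24×10⁻⁴ × 1.11) = 9.47 m/s;  v_g = (0.55×10⁻³)/(1.24×10⁻⁴ × 1.11) = 4.01 m/s
|V_g| = √(u_g² + v_g²) = 10.3 m/s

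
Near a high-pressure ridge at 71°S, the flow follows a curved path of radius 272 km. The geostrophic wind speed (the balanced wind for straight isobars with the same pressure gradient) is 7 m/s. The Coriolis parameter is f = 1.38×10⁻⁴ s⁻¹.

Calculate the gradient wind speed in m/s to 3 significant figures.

Around a high, pressure-gradient force acts outward with centrifugal, so Coriolis balances both:
fV = (1/ρ)|∂P/∂n| + V²/R  →  V² − fR·V + fR·V_g = 0
With fR = 1.38×10⁻⁴ × 272×10³ m = 37.5 m/s:
V = [fR − √((fR)² − 4 fR V_g)]/2 = [37.5 − √(37.5² − 4×37.5×7)]/2 = 9.31 m/s
Supergeostrophic (V > V_g = 7 m/s), as expected around a high.

9.31 m/s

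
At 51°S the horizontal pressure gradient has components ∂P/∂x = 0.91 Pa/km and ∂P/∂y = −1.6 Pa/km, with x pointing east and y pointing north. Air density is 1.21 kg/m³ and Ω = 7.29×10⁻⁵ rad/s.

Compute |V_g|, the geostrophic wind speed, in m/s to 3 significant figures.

Coriolis parameter at 51°S:
f = 2Ω sin φ = 2 × 7.29×10⁻⁵ × sin 51° = 1.13×10⁻⁴ s⁻¹
In the Southern Hemisphere f is negative: f = −1.13×10⁻⁴ s⁻¹.
Component geostrophic relations (x east, y north):
u_g = −(1/(fρ)) ∂P/∂y,  v_g = (1/(fρ)) ∂P/∂x
u_g = −(−1.6×10⁻³)/(−1.13×10⁻⁴ × 1.21) = −11.7 m/s;  v_g = (0.91×10⁻³)/(−1.13×10⁻⁴ × 1.21) = −6.64 m/s
|V_g| = √(u_g² + v_g²) = 13.4 m/s

13.4 m/s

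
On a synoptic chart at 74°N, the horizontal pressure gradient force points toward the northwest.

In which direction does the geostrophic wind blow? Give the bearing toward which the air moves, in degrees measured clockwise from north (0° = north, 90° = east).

The pressure-gradient force points toward the northwest (bearing 315°).
Geostrophic balance: in the Northern Hemisphere the Coriolis force deflects motion to the right, so the geostrophic wind blows 90° to the right of the pressure-gradient force (low pressure on the left).
Rotating 315° by 90° clockwise gives 045° — the wind blows toward the northeast.

045°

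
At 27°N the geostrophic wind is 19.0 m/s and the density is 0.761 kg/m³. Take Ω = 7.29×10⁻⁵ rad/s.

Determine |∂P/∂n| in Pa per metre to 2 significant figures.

Coriolis parameter at 27°N:
f = 2Ω sin φ = 2 × 7.29×10⁻⁵ × sin 27° = 6.62×10⁻⁵ s⁻¹
Geostrophic balance rearranged: |∂P/∂n| = f ρ V_g
|∂P/∂n| = 6.62×10⁻⁵ × 0.761 × 19.0 = 9.57×10⁻⁴ Pa/m

9.6×10⁻⁴ Pa/m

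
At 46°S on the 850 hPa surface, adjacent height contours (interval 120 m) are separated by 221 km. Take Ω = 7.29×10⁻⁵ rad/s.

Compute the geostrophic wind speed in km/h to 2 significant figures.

Coriolis parameter at 46°S:
f = 2Ω sin φ = 2 × 7.29×10⁻⁵ × sin 46° = 1.05×10⁻⁴ s⁻¹
Height gradient: |∂Z/∂n| = 120 m / 221000 m = 5.43×10⁻⁴
On a pressure surface, geostrophic balance gives V_g = (g/f)|∂Z/∂n|:
V_g = 9.81 × 5.43×10⁻⁴ / 1.05×10⁻⁴ = 50.8 m/s
Converting: 50.8 m/s × 3.6 = 180 km/h

180 km/h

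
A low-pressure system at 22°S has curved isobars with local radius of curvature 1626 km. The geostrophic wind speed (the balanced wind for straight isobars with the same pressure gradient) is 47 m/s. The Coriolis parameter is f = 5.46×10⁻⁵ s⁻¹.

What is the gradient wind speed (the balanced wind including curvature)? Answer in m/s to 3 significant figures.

Around a low, centrifugal force acts outward with Coriolis, so pressure-gradient force balances both:
(1/ρ)|∂P/∂n| = fV + V²/R  →  V² + fR·V − fR·V_g = 0
With fR = 5.46×10⁻⁵ × 1626×10³ m = 88.8 m/s:
V = [−fR + √((fR)² + 4 fR V_g)]/2 = [−88.8 + √(88.8² + 4×88.8×47)]/2 = 34 m/s
Subgeostrophic (V < V_g = 47 m/s), as expected around a low.

34.0 m/s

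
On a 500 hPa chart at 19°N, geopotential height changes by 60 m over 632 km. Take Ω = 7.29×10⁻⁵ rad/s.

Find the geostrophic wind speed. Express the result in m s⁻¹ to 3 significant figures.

Coriolis parameter at 19°N:
f = 2Ω sin φ = 2 × 7.29×10⁻⁵ × sin 19° = 4.75×10⁻⁵ s⁻¹
Height gradient: |∂Z/∂n| = 60 m / 632000 m = 9.49×10⁻⁵
On a pressure surface, geostrophic balance gives V_g = (g/f)|∂Z/∂n|:
V_g = 9.81 × 9.49×10⁻⁵ / 4.75×10⁻⁵ = 19.6 m/s

19.6 m s⁻¹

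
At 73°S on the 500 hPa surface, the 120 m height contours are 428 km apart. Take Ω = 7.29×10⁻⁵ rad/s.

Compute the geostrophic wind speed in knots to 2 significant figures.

38 knots

Coriolis parameter at 73°S:
f = 2Ω sin φ = 2 × 7.29×10⁻⁵ × sin 73° = 1.39×10⁻⁴ s⁻¹
Height gradient: |∂Z/∂n| = 120 m / 428000 m = 2.80×10⁻⁴
On a pressure surface, geostrophic balance gives V_g = (g/f)|∂Z/∂n|:
V_g = 9.81 × 2.80×10⁻⁴ / 1.39×10⁻⁴ = 19.7 m/s
Converting: 19.7 m/s × 1.944 = 38 knots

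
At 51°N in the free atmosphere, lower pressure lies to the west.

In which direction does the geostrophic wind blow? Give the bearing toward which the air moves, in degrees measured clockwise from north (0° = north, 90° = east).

The pressure-gradient force points toward the west (bearing 270°).
Geostrophic balance: in the Northern Hemisphere the Coriolis force deflects motion to the right, so the geostrophic wind blows 90° to the right of the pressure-gradient force (low pressure on the left).
Rotating 270° by 90° clockwise gives 000° — the wind blows toward the north.

000°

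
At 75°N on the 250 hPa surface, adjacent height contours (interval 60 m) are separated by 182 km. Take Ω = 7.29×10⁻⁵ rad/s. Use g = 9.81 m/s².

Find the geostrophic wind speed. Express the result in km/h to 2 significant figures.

83 km/h

Coriolis parameter at 75°N:
f = 2Ω sin φ = 2 × 7.29×10⁻⁵ × sin 75° = 1.41×10⁻⁴ s⁻¹
Height gradient: |∂Z/∂n| = 60 m / 182000 m = 3.30×10⁻⁴
On a pressure surface, geostrophic balance gives V_g = (g/f)|∂Z/∂n|:
V_g = 9.81 × 3.30×10⁻⁴ / 1.41×10⁻⁴ = 23.0 m/s
Converting: 23.0 m/s × 3.6 = 83 km/h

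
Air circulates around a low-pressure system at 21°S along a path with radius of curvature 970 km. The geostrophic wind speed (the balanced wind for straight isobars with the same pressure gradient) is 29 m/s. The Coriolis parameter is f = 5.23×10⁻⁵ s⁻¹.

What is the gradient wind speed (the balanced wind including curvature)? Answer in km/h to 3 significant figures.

Around a low, centrifugal force acts outward with Coriolis, so pressure-gradient force balances both:
(1/ρ)|∂P/∂n| = fV + V²/R  →  V² + fR·V − fR·V_g = 0
With fR = 5.23×10⁻⁵ × 970×10³ m = 50.7 m/s:
V = [−fR + √((fR)² + 4 fR V_g)]/2 = [−50.7 + √(50.7² + 4×50.7×29)]/2 = 20.6 m/s
Subgeostrophic (V < V_g = 29 m/s), as expected around a low.
Converting: 20.6 m/s × 3.6 = 74.2 km/h

74.2 km/h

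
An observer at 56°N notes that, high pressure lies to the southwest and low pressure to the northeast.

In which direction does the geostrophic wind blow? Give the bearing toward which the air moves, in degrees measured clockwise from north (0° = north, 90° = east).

The pressure-gradient force points toward the northeast (bearing 045°).
Geostrophic balance: in the Northern Hemisphere the Coriolis force deflects motion to the right, so the geostrophic wind blows 90° to the right of the pressure-gradient force (low pressure on the left).
Rotating 045° by 90° clockwise gives 135° — the wind blows toward the southeast.

135°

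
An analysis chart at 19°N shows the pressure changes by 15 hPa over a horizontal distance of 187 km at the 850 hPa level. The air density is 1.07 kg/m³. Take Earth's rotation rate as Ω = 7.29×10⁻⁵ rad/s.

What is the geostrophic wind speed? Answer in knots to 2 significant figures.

Coriolis parameter at 19°N:
f = 2Ω sin φ = 2 × 7.29×10⁻⁵ × sin 19° = 4.75×10⁻⁵ s⁻¹
Pressure gradient: |∂P/∂n| = 1500 Pa / 187000 m = 8.02×10⁻³ Pa/m
Geostrophic balance (pressure-gradient force = Coriolis force):
V_g = (1/(fρ)) |∂P/∂n| = 8.02×10⁻³ / (4.75×10⁻⁵ × 1.07) = 158 m/s
Converting: 158 m/s × 1.944 = 310 knots

310 knots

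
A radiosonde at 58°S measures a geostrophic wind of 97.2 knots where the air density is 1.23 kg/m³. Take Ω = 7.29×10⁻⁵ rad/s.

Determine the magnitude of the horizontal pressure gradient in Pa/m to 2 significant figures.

Coriolis parameter at 58°S:
f = 2Ω sin φ = 2 × 7.29×10⁻⁵ × sin 58° = 1.24×10⁻⁴ s⁻¹
Wind speed in SI: 97.2 knots = 50.0 m/s
Geostrophic balance rearranged: |∂P/∂n| = f ρ V_g
|∂P/∂n| = 1.24×10⁻⁴ × 1.23 × 50.0 = 7.60×10⁻³ Pa/m

7.6×10⁻³ Pa/m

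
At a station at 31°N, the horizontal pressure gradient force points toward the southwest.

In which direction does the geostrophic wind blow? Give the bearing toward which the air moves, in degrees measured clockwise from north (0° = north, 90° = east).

315°

The pressure-gradient force points toward the southwest (bearing 225°).
Geostrophic balance: in the Northern Hemisphere the Coriolis force deflects motion to the right, so the geostrophic wind blows 90° to the right of the pressure-gradient force (low pressure on the left).
Rotating 225° by 90° clockwise gives 315° — the wind blows toward the northwest.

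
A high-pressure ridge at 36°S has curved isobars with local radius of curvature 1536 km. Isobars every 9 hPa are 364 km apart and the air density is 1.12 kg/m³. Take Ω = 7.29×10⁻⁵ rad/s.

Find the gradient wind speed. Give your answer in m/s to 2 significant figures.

Coriolis parameter at 36°S:
f = 2Ω sin φ = 2 × 7.29×10⁻⁵ × sin 36° = 8.57×10⁻⁵ s⁻¹
Pressure gradient: |∂P/∂n| = 900 Pa / 364000 m = 2.47×10⁻³ Pa/m
Geostrophic speed: V_g = |∂P/∂n|/(fρ) = 2.47×10⁻³/(8.57×10⁻⁵ × 1.12) = 25.8 m/s
Around a high, pressure-gradient force acts outward with centrifugal, so Coriolis balances both:
fV = (1/ρ)|∂P/∂n| + V²/R  →  V² − fR·V + fR·V_g = 0
With fR = 8.57×10⁻⁵ × 1536×10³ m = 132 m/s:
V = [fR − √((fR)² − 4 fR V_g)]/2 = [132 − √(132² − 4×132×25.8)]/2 = 35.1 m/s
Supergeostrophic (V > V_g = 25.8 m/s), as expected around a high.

35 m/s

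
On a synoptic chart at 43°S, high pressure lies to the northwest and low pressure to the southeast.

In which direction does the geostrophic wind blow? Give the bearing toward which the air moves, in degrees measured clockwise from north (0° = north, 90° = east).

The pressure-gradient force points toward the southeast (bearing 135°).
Geostrophic balance: in the Southern Hemisphere the Coriolis force deflects motion to the left, so the geostrophic wind blows 90° to the left of the pressure-gradient force (low pressure on the right).
Rotating 135° by 90° counterclockwise gives 045° — the wind blows toward the northeast.

045°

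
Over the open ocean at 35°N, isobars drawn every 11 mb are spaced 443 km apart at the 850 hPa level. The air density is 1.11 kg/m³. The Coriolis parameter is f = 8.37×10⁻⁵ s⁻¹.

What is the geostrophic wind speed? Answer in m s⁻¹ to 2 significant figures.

27 m s⁻¹

Pressure gradient: |∂P/∂n| = 1100 Pa / 443000 m = 2.48×10⁻³ Pa/m
Geostrophic balance (pressure-gradient force = Coriolis force):
V_g = (1/(fρ)) |∂P/∂n| = 2.48×10⁻³ / (8.37×10⁻⁵ × 1.11) = 26.7 m/s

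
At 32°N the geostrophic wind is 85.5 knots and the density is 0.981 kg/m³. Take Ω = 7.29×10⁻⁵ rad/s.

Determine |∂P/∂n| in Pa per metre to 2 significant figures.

3.3×10⁻³ Pa/m

Coriolis parameter at 32°N:
f = 2Ω sin φ = 2 × 7.29×10⁻⁵ × sin 32° = 7.73×10⁻⁵ s⁻¹
Wind speed in SI: 85.5 knots = 44.0 m/s
Geostrophic balance rearranged: |∂P/∂n| = f ρ V_g
|∂P/∂n| = 7.73×10⁻⁵ × 0.981 × 44.0 = 3.33×10⁻³ Pa/m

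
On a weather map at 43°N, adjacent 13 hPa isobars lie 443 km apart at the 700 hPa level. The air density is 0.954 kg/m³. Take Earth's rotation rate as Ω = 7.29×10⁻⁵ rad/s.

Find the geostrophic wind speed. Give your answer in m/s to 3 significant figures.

Coriolis parameter at 43°N:
f = 2Ω sin φ = 2 × 7.29×10⁻⁵ × sin 43° = 9.94×10⁻⁵ s⁻¹
Pressure gradient: |∂P/∂n| = 1300 Pa / 443000 m = 2.93×10⁻³ Pa/m
Geostrophic balance (pressure-gradient force = Coriolis force):
V_g = (1/(fρ)) |∂P/∂n| = 2.93×10⁻³ / (9.94×10⁻⁵ × 0.954) = 30.9 m/s

30.9 m/s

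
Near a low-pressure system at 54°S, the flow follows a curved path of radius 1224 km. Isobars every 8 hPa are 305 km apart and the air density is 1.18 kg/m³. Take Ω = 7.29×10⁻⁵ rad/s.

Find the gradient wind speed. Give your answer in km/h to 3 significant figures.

60.7 km/h

Coriolis parameter at 54°S:
f = 2Ω sin φ = 2 × 7.29×10⁻⁵ × sin 54° = 1.18×10⁻⁴ s⁻¹
Pressure gradient: |∂P/∂n| = 800 Pa / 305000 m = 2.62×10⁻³ Pa/m
Geostrophic speed: V_g = |∂P/∂n|/(fρ) = 2.62×10⁻³/(1.18×10⁻⁴ × 1.18) = 18.8 m/s
Around a low, centrifugal force acts outward with Coriolis, so pressure-gradient force balances both:
(1/ρ)|∂P/∂n| = fV + V²/R  →  V² + fR·V − fR·V_g = 0
With fR = 1.18×10⁻⁴ × 1224×10³ m = 144 m/s:
V = [−fR + √((fR)² + 4 fR V_g)]/2 = [−144 + √(144² + 4×144×18.8)]/2 = 16.9 m/s
Subgeostrophic (V < V_g = 18.8 m/s), as expected around a low.
Converting: 16.9 m/s × 3.6 = 60.7 km/h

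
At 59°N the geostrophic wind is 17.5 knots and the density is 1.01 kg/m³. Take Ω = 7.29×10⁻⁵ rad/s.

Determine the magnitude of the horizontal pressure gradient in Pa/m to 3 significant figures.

1.14×10⁻³ Pa/m

Coriolis parameter at 59°N:
f = 2Ω sin φ = 2 × 7.29×10⁻⁵ × sin 59° = 1.25×10⁻⁴ s⁻¹
Wind speed in SI: 17.5 knots = 9.00 m/s
Geostrophic balance rearranged: |∂P/∂n| = f ρ V_g
|∂P/∂n| = 1.25×10⁻⁴ × 1.01 × 9.00 = 1.14×10⁻³ Pa/m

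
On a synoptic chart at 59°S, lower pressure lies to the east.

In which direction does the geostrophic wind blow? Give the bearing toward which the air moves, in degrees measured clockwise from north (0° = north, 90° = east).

The pressure-gradient force points toward the east (bearing 090°).
Geostrophic balance: in the Southern Hemisphere the Coriolis force deflects motion to the left, so the geostrophic wind blows 90° to the left of the pressure-gradient force (low pressure on the right).
Rotating 090° by 90° counterclockwise gives 000° — the wind blows toward the north.

000°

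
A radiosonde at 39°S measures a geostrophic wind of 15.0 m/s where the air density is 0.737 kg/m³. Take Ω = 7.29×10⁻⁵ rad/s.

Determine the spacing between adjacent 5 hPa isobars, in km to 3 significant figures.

Coriolis parameter at 39°S:
f = 2Ω sin φ = 2 × 7.29×10⁻⁵ × sin 39° = 9.18×10⁻⁵ s⁻¹
Geostrophic balance rearranged: |∂P/∂n| = f ρ V_g
|∂P/∂n| = 9.18×10⁻⁵ × 0.737 × 15.0 = 1.01×10⁻³ Pa/m
Isobar spacing: Δn = ΔP/|∂P/∂n| = 500 Pa / 1.01×10⁻³ Pa/m = 492926 m ≈ 493 km

493 km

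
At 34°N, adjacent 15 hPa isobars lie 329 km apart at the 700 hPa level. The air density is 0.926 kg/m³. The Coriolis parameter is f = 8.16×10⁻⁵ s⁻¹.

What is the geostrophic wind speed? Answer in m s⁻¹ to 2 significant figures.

Pressure gradient: |∂P/∂n| = 1500 Pa / 329000 m = 4.56×10⁻³ Pa/m
Geostrophic balance (pressure-gradient force = Coriolis force):
V_g = (1/(fρ)) |∂P/∂n| = 4.56×10⁻³ / (8.16×10⁻⁵ × 0.926) = 60.3 m/s

60 m s⁻¹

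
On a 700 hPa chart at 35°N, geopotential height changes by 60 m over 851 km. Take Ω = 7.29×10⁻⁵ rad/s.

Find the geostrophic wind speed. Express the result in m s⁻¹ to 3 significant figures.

Coriolis parameter at 35°N:
f = 2Ω sin φ = 2 × 7.29×10⁻⁵ × sin 35° = 8.36×10⁻⁵ s⁻¹
Height gradient: |∂Z/∂n| = 60 m / 851000 m = 7.05×10⁻⁵
On a pressure surface, geostrophic balance gives V_g = (g/f)|∂Z/∂n|:
V_g = 9.81 × 7.05×10⁻⁵ / 8.36×10⁻⁵ = 8.27 m/s

8.27 m s⁻¹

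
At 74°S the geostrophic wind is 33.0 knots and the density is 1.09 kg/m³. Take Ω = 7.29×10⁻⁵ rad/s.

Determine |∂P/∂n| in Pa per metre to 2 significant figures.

Coriolis parameter at 74°S:
f = 2Ω sin φ = 2 × 7.29×10⁻⁵ × sin 74° = 1.40×10⁻⁴ s⁻¹
Wind speed in SI: 33.0 knots = 17.0 m/s
Geostrophic balance rearranged: |∂P/∂n| = f ρ V_g
|∂P/∂n| = 1.40×10⁻⁴ × 1.09 × 17.0 = 2.59×10⁻³ Pa/m

2.6×10⁻³ Pa/m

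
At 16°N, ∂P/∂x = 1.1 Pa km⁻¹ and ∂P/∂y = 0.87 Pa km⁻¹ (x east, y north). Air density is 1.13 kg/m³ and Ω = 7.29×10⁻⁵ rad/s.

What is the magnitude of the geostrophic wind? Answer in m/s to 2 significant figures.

31 m/s

Coriolis parameter at 16°N:
f = 2Ω sin φ = 2 × 7.29×10⁻⁵ × sin 16° = 4.02×10⁻⁵ s⁻¹
Component geostrophic relations (x east, y north):
u_g = −(1/(fρ)) ∂P/∂y,  v_g = (1/(fρ)) ∂P/∂x
u_g = −(0.87×10⁻³)/(4.02×10⁻⁵ × 1.13) = −19.2 m/s;  v_g = (1.1×10⁻³)/(4.02×10⁻⁵ × 1.13) = 24.2 m/s
|V_g| = √(u_g² + v_g²) = 30.9 m/s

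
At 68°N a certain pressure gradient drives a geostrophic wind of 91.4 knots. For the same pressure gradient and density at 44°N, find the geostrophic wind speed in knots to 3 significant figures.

122 knots

With the same pressure gradient and density, V_g ∝ 1/f ∝ 1/sin φ.
V₂ = V₁ · sin φ₁ / sin φ₂ = 91.4 × sin 68° / sin 44°
V₂ = 91.4 × 0.9272/0.6947 = 122 knots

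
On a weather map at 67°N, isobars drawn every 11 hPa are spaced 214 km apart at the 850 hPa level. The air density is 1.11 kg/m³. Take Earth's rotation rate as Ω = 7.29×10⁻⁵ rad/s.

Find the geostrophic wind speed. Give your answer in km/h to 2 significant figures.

120 km/h

Coriolis parameter at 67°N:
f = 2Ω sin φ = 2 × 7.29×10⁻⁵ × sin 67° = 1.34×10⁻⁴ s⁻¹
Pressure gradient: |∂P/∂n| = 1100 Pa / 214000 m = 5.14×10⁻³ Pa/m
Geostrophic balance (pressure-gradient force = Coriolis force):
V_g = (1/(fρ)) |∂P/∂n| = 5.14×10⁻³ / (1.34×10⁻⁴ × 1.11) = 34.5 m/s
Converting: 34.5 m/s × 3.6 = 120 km/h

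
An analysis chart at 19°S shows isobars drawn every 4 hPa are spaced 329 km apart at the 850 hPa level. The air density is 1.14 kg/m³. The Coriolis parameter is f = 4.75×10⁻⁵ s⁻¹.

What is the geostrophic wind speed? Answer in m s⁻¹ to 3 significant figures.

Pressure gradient: |∂P/∂n| = 400 Pa / 329000 m = 1.22×10⁻³ Pa/m
Geostrophic balance (pressure-gradient force = Coriolis force):
V_g = (1/(fρ)) |∂P/∂n| = 1.22×10⁻³ / (4.75×10⁻⁵ × 1.14) = 22.5 m/s

22.5 m s⁻¹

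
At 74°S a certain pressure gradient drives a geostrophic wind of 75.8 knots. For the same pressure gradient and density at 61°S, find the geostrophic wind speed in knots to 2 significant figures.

83 knots

With the same pressure gradient and density, V_g ∝ 1/f ∝ 1/sin φ.
V₂ = V₁ · sin φ₁ / sin φ₂ = 75.8 × sin 74° / sin 61°
V₂ = 75.8 × 0.9613/0.8746 = 83 knots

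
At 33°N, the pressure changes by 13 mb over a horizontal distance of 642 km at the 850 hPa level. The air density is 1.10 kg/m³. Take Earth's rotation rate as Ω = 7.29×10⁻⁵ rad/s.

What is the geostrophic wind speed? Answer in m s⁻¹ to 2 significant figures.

Coriolis parameter at 33°N:
f = 2Ω sin φ = 2 × 7.29×10⁻⁵ × sin 33° = 7.94×10⁻⁵ s⁻¹
Pressure gradient: |∂P/∂n| = 1300 Pa / 642000 m = 2.02×10⁻³ Pa/m
Geostrophic balance (pressure-gradient force = Coriolis force):
V_g = (1/(fρ)) |∂P/∂n| = 2.02×10⁻³ / (7.94×10⁻⁵ × 1.10) = 23.2 m/s

23 m s⁻¹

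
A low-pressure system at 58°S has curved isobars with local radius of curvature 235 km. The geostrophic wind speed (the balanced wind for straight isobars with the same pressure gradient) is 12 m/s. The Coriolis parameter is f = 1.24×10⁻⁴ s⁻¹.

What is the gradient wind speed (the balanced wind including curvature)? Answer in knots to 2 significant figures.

18 knots

Around a low, centrifugal force acts outward with Coriolis, so pressure-gradient force balances both:
(1/ρ)|∂P/∂n| = fV + V²/R  →  V² + fR·V − fR·V_g = 0
With fR = 1.24×10⁻⁴ × 235×10³ m = 29.1 m/s:
V = [−fR + √((fR)² + 4 fR V_g)]/2 = [−29.1 + √(29.1² + 4×29.1×12)]/2 = 9.14 m/s
Subgeostrophic (V < V_g = 12 m/s), as expected around a low.
Converting: 9.14 m/s × 1.944 = 18 knots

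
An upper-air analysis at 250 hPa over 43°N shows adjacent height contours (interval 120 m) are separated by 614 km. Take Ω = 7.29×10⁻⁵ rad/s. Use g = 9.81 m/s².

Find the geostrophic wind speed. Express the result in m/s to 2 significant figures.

19 m/s

Coriolis parameter at 43°N:
f = 2Ω sin φ = 2 × 7.29×10⁻⁵ × sin 43° = 9.94×10⁻⁵ s⁻¹
Height gradient: |∂Z/∂n| = 120 m / 614000 m = 1.95×10⁻⁴
On a pressure surface, geostrophic balance gives V_g = (g/f)|∂Z/∂n|:
V_g = 9.81 × 1.95×10⁻⁴ / 9.94×10⁻⁵ = 19.3 m/s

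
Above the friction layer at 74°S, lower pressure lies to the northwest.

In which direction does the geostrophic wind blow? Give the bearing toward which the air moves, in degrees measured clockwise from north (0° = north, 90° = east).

225°

The pressure-gradient force points toward the northwest (bearing 315°).
Geostrophic balance: in the Southern Hemisphere the Coriolis force deflects motion to the left, so the geostrophic wind blows 90° to the left of the pressure-gradient force (low pressure on the right).
Rotating 315° by 90° counterclockwise gives 225° — the wind blows toward the southwest.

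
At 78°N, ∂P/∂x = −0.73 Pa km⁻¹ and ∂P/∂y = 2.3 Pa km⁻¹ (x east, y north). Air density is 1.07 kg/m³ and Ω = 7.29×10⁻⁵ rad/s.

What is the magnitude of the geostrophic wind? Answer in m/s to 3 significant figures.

15.8 m/s

Coriolis parameter at 78°N:
f = 2Ω sin φ = 2 × 7.29×10⁻⁵ × sin 78° = 1.43×10⁻⁴ s⁻¹
Component geostrophic relations (x east, y north):
u_g = −(1/(fρ)) ∂P/∂y,  v_g = (1/(fρ)) ∂P/∂x
u_g = −(2.3×10⁻³)/(1.43×10⁻⁴ × 1.07) = −15.1 m/s;  v_g = (−0.73×10⁻³)/(1.43×10⁻⁴ × 1.07) = −4.78 m/s
|V_g| = √(u_g² + v_g²) = 15.8 m/s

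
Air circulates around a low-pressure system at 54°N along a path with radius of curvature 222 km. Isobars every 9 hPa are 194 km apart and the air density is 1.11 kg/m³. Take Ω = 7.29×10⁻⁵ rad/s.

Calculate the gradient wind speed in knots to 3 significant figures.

39.0 knots

Coriolis parameter at 54°N:
f = 2Ω sin φ = 2 × 7.29×10⁻⁵ × sin 54° = 1.18×10⁻⁴ s⁻¹
Pressure gradient: |∂P/∂n| = 900 Pa / 194000 m = 4.64×10⁻³ Pa/m
Geostrophic speed: V_g = |∂P/∂n|/(fρ) = 4.64×10⁻³/(1.18×10⁻⁴ × 1.11) = 35.4 m/s
Around a low, centrifugal force acts outward with Coriolis, so pressure-gradient force balances both:
(1/ρ)|∂P/∂n| = fV + V²/R  →  V² + fR·V − fR·V_g = 0
With fR = 1.18×10⁻⁴ × 222×10³ m = 26.2 m/s:
V = [−fR + √((fR)² + 4 fR V_g)]/2 = [−26.2 + √(26.2² + 4×26.2×35.4)]/2 = 20.1 m/s
Subgeostrophic (V < V_g = 35.4 m/s), as expected around a low.
Converting: 20.1 m/s × 1.944 = 39.0 knots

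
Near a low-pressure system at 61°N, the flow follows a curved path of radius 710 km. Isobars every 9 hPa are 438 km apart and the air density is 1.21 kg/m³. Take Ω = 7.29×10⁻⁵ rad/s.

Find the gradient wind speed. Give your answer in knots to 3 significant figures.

22.9 knots

Coriolis parameter at 61°N:
f = 2Ω sin φ = 2 × 7.29×10⁻⁵ × sin 61° = 1.28×10⁻⁴ s⁻¹
Pressure gradient: |∂P/∂n| = 900 Pa / 438000 m = 2.05×10⁻³ Pa/m
Geostrophic speed: V_g = |∂P/∂n|/(fρ) = 2.05×10⁻³/(1.28×10⁻⁴ × 1.21) = 13.3 m/s
Around a low, centrifugal force acts outward with Coriolis, so pressure-gradient force balances both:
(1/ρ)|∂P/∂n| = fV + V²/R  →  V² + fR·V − fR·V_g = 0
With fR = 1.28×10⁻⁴ × 710×10³ m = 90.5 m/s:
V = [−fR + √((fR)² + 4 fR V_g)]/2 = [−90.5 + √(90.5² + 4×90.5×13.3)]/2 = 11.8 m/s
Subgeostrophic (V < V_g = 13.3 m/s), as expected around a low.
Converting: 11.8 m/s × 1.944 = 22.9 knots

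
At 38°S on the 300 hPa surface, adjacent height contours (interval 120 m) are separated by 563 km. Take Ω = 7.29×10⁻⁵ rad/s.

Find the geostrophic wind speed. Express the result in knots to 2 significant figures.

45 knots

Coriolis parameter at 38°S:
f = 2Ω sin φ = 2 × 7.29×10⁻⁵ × sin 38° = 8.98×10⁻⁵ s⁻¹
Height gradient: |∂Z/∂n| = 120 m / 563000 m = 2.13×10⁻⁴
On a pressure surface, geostrophic balance gives V_g = (g/f)|∂Z/∂n|:
V_g = 9.81 × 2.13×10⁻⁴ / 8.98×10⁻⁵ = 23.3 m/s
Converting: 23.3 m/s × 1.944 = 45 knots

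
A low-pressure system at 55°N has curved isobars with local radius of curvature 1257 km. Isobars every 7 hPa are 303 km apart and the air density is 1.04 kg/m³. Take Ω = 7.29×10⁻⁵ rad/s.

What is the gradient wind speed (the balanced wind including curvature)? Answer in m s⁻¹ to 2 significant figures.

17 m s⁻¹

Coriolis parameter at 55°N:
f = 2Ω sin φ = 2 × 7.29×10⁻⁵ × sin 55° = 1.19×10⁻⁴ s⁻¹
Pressure gradient: |∂P/∂n| = 700 Pa / 303000 m = 2.31×10⁻³ Pa/m
Geostrophic speed: V_g = |∂P/∂n|/(fρ) = 2.31×10⁻³/(1.19×10⁻⁴ × 1.04) = 18.6 m/s
Around a low, centrifugal force acts outward with Coriolis, so pressure-gradient force balances both:
(1/ρ)|∂P/∂n| = fV + V²/R  →  V² + fR·V − fR·V_g = 0
With fR = 1.19×10⁻⁴ × 1257×10³ m = 150 m/s:
V = [−fR + √((fR)² + 4 fR V_g)]/2 = [−150 + √(150² + 4×150×18.6)]/2 = 16.7 m/s
Subgeostrophic (V < V_g = 18.6 m/s), as expected around a low.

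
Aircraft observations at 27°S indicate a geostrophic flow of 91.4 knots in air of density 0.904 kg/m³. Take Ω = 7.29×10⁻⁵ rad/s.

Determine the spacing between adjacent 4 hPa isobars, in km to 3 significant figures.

Coriolis parameter at 27°S:
f = 2Ω sin φ = 2 × 7.29×10⁻⁵ × sin 27° = 6.62×10⁻⁵ s⁻¹
Wind speed in SI: 91.4 knots = 47.0 m/s
Geostrophic balance rearranged: |∂P/∂n| = f ρ V_g
|∂P/∂n| = 6.62×10⁻⁵ × 0.904 × 47.0 = 2.81×10⁻³ Pa/m
Isobar spacing: Δn = ΔP/|∂P/∂n| = 400 Pa / 2.81×10⁻³ Pa/m = 142168 m ≈ 142 km

142 km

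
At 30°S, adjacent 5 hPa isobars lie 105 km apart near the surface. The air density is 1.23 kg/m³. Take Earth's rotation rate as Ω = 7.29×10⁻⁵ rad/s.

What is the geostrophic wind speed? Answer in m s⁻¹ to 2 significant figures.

53 m s⁻¹

Coriolis parameter at 30°S:
f = 2Ω sin φ = 2 × 7.29×10⁻⁵ × sin 30° = 7.29×10⁻⁵ s⁻¹
Pressure gradient: |∂P/∂n| = 500 Pa / 105000 m = 4.76×10⁻³ Pa/m
Geostrophic balance (pressure-gradient force = Coriolis force):
V_g = (1/(fρ)) |∂P/∂n| = 4.76×10⁻³ / (7.29×10⁻⁵ × 1.23) = 53.1 m/s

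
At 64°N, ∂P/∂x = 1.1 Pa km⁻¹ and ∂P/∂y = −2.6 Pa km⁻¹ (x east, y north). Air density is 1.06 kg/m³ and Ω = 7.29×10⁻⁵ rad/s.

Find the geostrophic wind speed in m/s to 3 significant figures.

20.3 m/s

Coriolis parameter at 64°N:
f = 2Ω sin φ = 2 × 7.29×10⁻⁵ × sin 64° = 1.31×10⁻⁴ s⁻¹
Component geostrophic relations (x east, y north):
u_g = −(1/(fρ)) ∂P/∂y,  v_g = (1/(fρ)) ∂P/∂x
u_g = −(−2.6×10⁻³)/(1.31×10⁻⁴ × 1.06) = 18.7 m/s;  v_g = (1.1×10⁻³)/(1.31×10⁻⁴ × 1.06) = 7.92 m/s
|V_g| = √(u_g² + v_g²) = 20.3 m/s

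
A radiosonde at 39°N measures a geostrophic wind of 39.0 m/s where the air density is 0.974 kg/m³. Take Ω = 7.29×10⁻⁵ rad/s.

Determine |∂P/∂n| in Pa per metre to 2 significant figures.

3.5×10⁻³ Pa/m

Coriolis parameter at 39°N:
f = 2Ω sin φ = 2 × 7.29×10⁻⁵ × sin 39° = 9.18×10⁻⁵ s⁻¹
Geostrophic balance rearranged: |∂P/∂n| = f ρ V_g
|∂P/∂n| = 9.18×10⁻⁵ × 0.974 × 39.0 = 3.49×10⁻³ Pa/m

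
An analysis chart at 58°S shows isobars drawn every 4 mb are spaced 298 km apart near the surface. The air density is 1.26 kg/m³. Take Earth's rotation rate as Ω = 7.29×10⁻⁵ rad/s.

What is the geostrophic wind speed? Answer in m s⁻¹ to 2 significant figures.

Coriolis parameter at 58°S:
f = 2Ω sin φ = 2 × 7.29×10⁻⁵ × sin 58° = 1.24×10⁻⁴ s⁻¹
Pressure gradient: |∂P/∂n| = 400 Pa / 298000 m = 1.34×10⁻³ Pa/m
Geostrophic balance (pressure-gradient force = Coriolis force):
V_g = (1/(fρ)) |∂P/∂n| = 1.34×10⁻³ / (1.24×10⁻⁴ × 1.26) = 8.62 m/s

8.6 m s⁻¹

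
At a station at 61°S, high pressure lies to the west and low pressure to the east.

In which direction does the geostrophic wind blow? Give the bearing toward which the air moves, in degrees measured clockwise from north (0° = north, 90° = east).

000°

The pressure-gradient force points toward the east (bearing 090°).
Geostrophic balance: in the Southern Hemisphere the Coriolis force deflects motion to the left, so the geostrophic wind blows 90° to the left of the pressure-gradient force (low pressure on the right).
Rotating 090° by 90° counterclockwise gives 000° — the wind blows toward the north.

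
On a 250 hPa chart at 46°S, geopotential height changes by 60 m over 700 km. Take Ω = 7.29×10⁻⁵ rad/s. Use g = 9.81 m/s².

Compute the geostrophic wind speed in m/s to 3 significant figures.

8.02 m/s

Coriolis parameter at 46°S:
f = 2Ω sin φ = 2 × 7.29×10⁻⁵ × sin 46° = 1.05×10⁻⁴ s⁻¹
Height gradient: |∂Z/∂n| = 60 m / 700000 m = 8.57×10⁻⁵
On a pressure surface, geostrophic balance gives V_g = (g/f)|∂Z/∂n|:
V_g = 9.81 × 8.57×10⁻⁵ / 1.05×10⁻⁴ = 8.02 m/s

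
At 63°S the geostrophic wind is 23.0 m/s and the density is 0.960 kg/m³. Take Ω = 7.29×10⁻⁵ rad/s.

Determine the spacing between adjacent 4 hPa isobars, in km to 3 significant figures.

Coriolis parameter at 63°S:
f = 2Ω sin φ = 2 × 7.29×10⁻⁵ × sin 63° = 1.30×10⁻⁴ s⁻¹
Geostrophic balance rearranged: |∂P/∂n| = f ρ V_g
|∂P/∂n| = 1.30×10⁻⁴ × 0.960 × 23.0 = 2.87×10⁻³ Pa/m
Isobar spacing: Δn = ΔP/|∂P/∂n| = 400 Pa / 2.87×10⁻³ Pa/m = 139451 m ≈ 139 km

139 km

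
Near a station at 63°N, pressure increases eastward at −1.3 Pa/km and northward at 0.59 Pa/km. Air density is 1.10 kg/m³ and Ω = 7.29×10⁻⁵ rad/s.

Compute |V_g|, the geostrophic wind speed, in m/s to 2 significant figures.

10.0 m/s

Coriolis parameter at 63°N:
f = 2Ω sin φ = 2 × 7.29×10⁻⁵ × sin 63° = 1.30×10⁻⁴ s⁻¹
Component geostrophic relations (x east, y north):
u_g = −(1/(fρ)) ∂P/∂y,  v_g = (1/(fρ)) ∂P/∂x
u_g = −(0.59×10⁻³)/(1.30×10⁻⁴ × 1.10) = −4.13 m/s;  v_g = (−1.3×10⁻³)/(1.30×10⁻⁴ × 1.10) = −9.10 m/s
|V_g| = √(u_g² + v_g²) = 9.99 m/s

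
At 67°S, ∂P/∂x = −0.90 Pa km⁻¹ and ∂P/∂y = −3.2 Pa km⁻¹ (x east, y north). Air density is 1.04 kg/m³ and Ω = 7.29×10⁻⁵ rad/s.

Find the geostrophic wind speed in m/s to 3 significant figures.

23.8 m/s

Coriolis parameter at 67°S:
f = 2Ω sin φ = 2 × 7.29×10⁻⁵ × sin 67° = 1.34×10⁻⁴ s⁻¹
In the Southern Hemisphere f is negative: f = −1.34×10⁻⁴ s⁻¹.
Component geostrophic relations (x east, y north):
u_g = −(1/(fρ)) ∂P/∂y,  v_g = (1/(fρ)) ∂P/∂x
u_g = −(−3.2×10⁻³)/(−1.34×10⁻⁴ × 1.04) = −22.9 m/s;  v_g = (−0.90×10⁻³)/(−1.34×10⁻⁴ × 1.04) = 6.45 m/s
|V_g| = √(u_g² + v_g²) = 23.8 m/s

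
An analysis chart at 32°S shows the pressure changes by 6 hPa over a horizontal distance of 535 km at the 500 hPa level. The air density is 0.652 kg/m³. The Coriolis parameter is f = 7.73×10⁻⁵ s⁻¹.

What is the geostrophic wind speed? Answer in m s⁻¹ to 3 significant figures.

Pressure gradient: |∂P/∂n| = 600 Pa / 535000 m = 1.12×10⁻³ Pa/m
Geostrophic balance (pressure-gradient force = Coriolis force):
V_g = (1/(fρ)) |∂P/∂n| = 1.12×10⁻³ / (7.73×10⁻⁵ × 0.652) = 22.3 m/s

22.3 m s⁻¹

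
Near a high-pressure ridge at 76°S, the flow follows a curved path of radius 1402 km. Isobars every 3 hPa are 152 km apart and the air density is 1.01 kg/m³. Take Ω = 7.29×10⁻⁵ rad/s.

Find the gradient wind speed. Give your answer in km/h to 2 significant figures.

Coriolis parameter at 76°S:
f = 2Ω sin φ = 2 × 7.29×10⁻⁵ × sin 76° = 1.41×10⁻⁴ s⁻¹
Pressure gradient: |∂P/∂n| = 300 Pa / 152000 m = 1.97×10⁻³ Pa/m
Geostrophic speed: V_g = |∂P/∂n|/(fρ) = 1.97×10⁻³/(1.41×10⁻⁴ × 1.01) = 13.8 m/s
Around a high, pressure-gradient force acts outward with centrifugal, so Coriolis balances both:
fV = (1/ρ)|∂P/∂n| + V²/R  →  V² − fR·V + fR·V_g = 0
With fR = 1.41×10⁻⁴ × 1402×10³ m = 198 m/s:
V = [fR − √((fR)² − 4 fR V_g)]/2 = [198 − √(198² − 4×198×13.8)]/2 = 14.9 m/s
Supergeostrophic (V > V_g = 13.8 m/s), as expected around a high.
Converting: 14.9 m/s × 3.6 = 54 km/h

54 km/h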